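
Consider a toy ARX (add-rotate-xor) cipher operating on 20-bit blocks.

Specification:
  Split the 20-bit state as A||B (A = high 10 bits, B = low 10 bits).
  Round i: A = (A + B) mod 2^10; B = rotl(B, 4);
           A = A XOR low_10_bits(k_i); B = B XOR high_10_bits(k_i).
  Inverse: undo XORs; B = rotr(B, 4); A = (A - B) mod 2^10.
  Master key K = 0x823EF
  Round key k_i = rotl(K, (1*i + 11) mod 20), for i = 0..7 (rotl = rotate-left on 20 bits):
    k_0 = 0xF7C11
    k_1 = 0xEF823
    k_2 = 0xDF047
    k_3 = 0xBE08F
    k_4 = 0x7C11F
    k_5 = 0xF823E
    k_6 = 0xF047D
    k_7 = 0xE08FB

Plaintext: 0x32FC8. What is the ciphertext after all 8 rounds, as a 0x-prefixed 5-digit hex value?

0xA9ECD

s_0 = plaintext = 0x32FC8
s_1 = Round(s_0, k_0) = 0x20B50
s_2 = Round(s_1, k_1) = 0xFC6B3
s_3 = Round(s_2, k_2) = 0xB8C46
s_4 = Round(s_3, k_3) = 0xE9A99
s_5 = Round(s_4, k_4) = 0xC806A
s_6 = Round(s_5, k_5) = 0x6D141
s_7 = Round(s_6, k_6) = 0xA23D4
s_8 = Round(s_7, k_7) = 0xA9ECD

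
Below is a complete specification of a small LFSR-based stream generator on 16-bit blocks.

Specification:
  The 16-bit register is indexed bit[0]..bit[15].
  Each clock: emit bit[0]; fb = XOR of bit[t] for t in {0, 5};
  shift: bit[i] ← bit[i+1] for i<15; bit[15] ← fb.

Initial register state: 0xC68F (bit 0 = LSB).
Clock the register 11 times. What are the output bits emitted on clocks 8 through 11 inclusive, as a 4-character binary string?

reg_0 = 0xC68F
clock 1: out=1, reg = 0xE347
clock 2: out=1, reg = 0xF1A3
clock 3: out=1, reg = 0x78D1
clock 4: out=1, reg = 0xBC68
clock 5: out=0, reg = 0xDE34
clock 6: out=0, reg = 0xEF1A
clock 7: out=0, reg = 0x778D
clock 8: out=1, reg = 0xBBC6
clock 9: out=0, reg = 0x5DE3
clock 10: out=1, reg = 0x2EF1
clock 11: out=1, reg = 0x1778

1011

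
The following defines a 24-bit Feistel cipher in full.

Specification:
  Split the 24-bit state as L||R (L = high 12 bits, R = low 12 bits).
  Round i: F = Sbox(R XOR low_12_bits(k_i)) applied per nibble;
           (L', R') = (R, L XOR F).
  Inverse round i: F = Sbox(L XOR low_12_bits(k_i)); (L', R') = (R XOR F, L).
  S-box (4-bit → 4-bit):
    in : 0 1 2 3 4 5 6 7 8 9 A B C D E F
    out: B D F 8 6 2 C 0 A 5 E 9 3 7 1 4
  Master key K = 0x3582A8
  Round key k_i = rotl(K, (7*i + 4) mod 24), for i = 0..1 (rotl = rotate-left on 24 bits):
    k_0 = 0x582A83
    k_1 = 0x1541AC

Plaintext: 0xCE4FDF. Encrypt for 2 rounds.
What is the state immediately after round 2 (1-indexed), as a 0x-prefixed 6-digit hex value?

s_0 = plaintext = 0xCE4FDF
s_1 = Round(s_0, k_0) = 0xFDFEC7
s_2 = Round(s_1, k_1) = 0xEC7B16

0xEC7B16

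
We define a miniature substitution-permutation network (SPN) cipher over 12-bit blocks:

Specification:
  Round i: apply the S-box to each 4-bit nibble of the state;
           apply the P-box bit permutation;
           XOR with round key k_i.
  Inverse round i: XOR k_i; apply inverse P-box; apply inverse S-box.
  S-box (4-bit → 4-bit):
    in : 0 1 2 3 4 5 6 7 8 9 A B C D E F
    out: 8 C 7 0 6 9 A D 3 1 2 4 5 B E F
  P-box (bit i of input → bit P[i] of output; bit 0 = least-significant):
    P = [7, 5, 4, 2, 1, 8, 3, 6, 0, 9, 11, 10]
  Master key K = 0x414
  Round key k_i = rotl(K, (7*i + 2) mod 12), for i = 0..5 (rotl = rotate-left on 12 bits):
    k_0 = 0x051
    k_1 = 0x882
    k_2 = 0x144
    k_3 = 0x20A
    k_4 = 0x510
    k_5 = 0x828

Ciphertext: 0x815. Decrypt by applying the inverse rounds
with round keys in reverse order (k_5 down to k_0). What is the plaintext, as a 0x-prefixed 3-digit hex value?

s_0 = ciphertext = 0x815
s_1 = InvRound(s_0, k_5) = 0x9BE
s_2 = InvRound(s_1, k_4) = 0x1CD
s_3 = InvRound(s_2, k_3) = 0x8D5
s_4 = InvRound(s_3, k_2) = 0xCAC
s_5 = InvRound(s_4, k_1) = 0x0C6
s_6 = InvRound(s_5, k_0) = 0x997

0x997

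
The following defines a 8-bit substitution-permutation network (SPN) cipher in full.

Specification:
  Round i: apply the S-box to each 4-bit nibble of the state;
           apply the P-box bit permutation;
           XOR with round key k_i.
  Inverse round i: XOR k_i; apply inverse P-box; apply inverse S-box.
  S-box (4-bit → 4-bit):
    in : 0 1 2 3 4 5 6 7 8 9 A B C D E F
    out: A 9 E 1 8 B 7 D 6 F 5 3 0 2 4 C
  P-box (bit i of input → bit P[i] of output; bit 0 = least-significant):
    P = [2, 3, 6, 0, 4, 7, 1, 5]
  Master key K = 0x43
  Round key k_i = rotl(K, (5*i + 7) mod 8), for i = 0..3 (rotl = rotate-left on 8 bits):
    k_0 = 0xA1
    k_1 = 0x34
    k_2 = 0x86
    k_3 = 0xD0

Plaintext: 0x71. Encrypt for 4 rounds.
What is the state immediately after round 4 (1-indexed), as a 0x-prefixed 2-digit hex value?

s_0 = plaintext = 0x71
s_1 = Round(s_0, k_0) = 0x96
s_2 = Round(s_1, k_1) = 0xCA
s_3 = Round(s_2, k_2) = 0xC2
s_4 = Round(s_3, k_3) = 0x99

0x99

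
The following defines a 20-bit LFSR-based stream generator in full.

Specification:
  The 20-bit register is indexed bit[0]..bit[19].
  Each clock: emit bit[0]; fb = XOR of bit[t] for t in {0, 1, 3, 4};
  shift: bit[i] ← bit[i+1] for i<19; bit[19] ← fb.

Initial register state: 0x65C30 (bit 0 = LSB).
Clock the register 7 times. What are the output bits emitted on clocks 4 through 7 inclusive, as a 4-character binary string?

0110

reg_0 = 0x65C30
clock 1: out=0, reg = 0xB2E18
clock 2: out=0, reg = 0x5970C
clock 3: out=0, reg = 0xACB86
clock 4: out=0, reg = 0xD65C3
clock 5: out=1, reg = 0x6B2E1
clock 6: out=1, reg = 0xB5970
clock 7: out=0, reg = 0xDACB8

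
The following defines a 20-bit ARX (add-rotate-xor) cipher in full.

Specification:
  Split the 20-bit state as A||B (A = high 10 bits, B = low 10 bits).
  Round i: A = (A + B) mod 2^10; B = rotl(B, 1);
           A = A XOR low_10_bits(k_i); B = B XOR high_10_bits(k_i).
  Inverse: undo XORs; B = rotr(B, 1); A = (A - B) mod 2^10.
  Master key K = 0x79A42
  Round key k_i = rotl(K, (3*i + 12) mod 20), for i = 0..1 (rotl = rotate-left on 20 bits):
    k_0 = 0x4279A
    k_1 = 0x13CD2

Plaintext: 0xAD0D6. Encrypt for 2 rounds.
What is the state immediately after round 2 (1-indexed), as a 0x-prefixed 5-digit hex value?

s_0 = plaintext = 0xAD0D6
s_1 = Round(s_0, k_0) = 0x040A5
s_2 = Round(s_1, k_1) = 0x19D05

0x19D05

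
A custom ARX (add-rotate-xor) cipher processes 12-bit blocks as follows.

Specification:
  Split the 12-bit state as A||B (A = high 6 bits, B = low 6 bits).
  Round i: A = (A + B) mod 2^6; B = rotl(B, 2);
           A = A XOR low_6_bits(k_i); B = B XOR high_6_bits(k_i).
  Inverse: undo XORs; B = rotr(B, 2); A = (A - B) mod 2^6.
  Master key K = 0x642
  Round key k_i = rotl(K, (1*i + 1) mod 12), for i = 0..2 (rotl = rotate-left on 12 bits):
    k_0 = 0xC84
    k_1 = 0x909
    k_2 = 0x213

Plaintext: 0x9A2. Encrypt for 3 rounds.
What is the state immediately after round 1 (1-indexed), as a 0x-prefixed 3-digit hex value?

s_0 = plaintext = 0x9A2
s_1 = Round(s_0, k_0) = 0x338
s_2 = Round(s_1, k_1) = 0x347
s_3 = Round(s_2, k_2) = 0x1D4

0x338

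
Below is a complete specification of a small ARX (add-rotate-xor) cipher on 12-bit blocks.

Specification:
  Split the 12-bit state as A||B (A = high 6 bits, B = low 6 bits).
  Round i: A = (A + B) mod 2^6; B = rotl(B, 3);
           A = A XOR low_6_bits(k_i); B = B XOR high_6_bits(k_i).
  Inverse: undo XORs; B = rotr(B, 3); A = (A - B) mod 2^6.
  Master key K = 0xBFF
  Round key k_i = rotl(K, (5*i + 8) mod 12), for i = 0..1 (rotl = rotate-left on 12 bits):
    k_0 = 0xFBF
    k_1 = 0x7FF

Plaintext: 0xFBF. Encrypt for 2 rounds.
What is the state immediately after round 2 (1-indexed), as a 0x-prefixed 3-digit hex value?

s_0 = plaintext = 0xFBF
s_1 = Round(s_0, k_0) = 0x081
s_2 = Round(s_1, k_1) = 0xF17

0xF17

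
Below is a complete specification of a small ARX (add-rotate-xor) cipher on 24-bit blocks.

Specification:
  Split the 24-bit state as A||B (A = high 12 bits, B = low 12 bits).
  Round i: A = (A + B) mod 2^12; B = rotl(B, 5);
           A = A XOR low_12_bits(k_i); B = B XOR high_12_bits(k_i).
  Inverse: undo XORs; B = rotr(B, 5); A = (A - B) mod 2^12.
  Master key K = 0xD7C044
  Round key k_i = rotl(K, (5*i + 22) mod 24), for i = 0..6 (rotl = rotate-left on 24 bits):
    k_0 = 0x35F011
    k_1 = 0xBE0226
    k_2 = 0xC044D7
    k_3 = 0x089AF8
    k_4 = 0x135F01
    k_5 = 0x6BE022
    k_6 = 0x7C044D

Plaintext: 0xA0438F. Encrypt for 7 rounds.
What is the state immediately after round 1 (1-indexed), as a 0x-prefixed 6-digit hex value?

s_0 = plaintext = 0xA0438F
s_1 = Round(s_0, k_0) = 0xD822B8
s_2 = Round(s_1, k_1) = 0x21CCE5
s_3 = Round(s_2, k_2) = 0xBD60BD
s_4 = Round(s_3, k_3) = 0x66B728
s_5 = Round(s_4, k_4) = 0x29243B
s_6 = Round(s_5, k_5) = 0x6EF1D6
s_7 = Round(s_6, k_6) = 0xC88D03

0xD822B8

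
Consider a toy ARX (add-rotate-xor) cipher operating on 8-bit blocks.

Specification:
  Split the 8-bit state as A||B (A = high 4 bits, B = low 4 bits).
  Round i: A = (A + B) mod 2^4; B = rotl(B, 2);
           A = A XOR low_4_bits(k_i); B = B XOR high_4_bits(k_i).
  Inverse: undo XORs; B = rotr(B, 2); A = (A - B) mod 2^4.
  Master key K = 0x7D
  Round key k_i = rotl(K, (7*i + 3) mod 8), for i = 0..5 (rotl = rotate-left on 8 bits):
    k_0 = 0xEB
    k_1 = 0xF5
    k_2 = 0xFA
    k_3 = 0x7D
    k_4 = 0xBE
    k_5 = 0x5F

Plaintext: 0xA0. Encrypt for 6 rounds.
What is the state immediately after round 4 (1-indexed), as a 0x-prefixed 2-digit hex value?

0xFC

s_0 = plaintext = 0xA0
s_1 = Round(s_0, k_0) = 0x1E
s_2 = Round(s_1, k_1) = 0xA4
s_3 = Round(s_2, k_2) = 0x4E
s_4 = Round(s_3, k_3) = 0xFC
s_5 = Round(s_4, k_4) = 0x58
s_6 = Round(s_5, k_5) = 0x27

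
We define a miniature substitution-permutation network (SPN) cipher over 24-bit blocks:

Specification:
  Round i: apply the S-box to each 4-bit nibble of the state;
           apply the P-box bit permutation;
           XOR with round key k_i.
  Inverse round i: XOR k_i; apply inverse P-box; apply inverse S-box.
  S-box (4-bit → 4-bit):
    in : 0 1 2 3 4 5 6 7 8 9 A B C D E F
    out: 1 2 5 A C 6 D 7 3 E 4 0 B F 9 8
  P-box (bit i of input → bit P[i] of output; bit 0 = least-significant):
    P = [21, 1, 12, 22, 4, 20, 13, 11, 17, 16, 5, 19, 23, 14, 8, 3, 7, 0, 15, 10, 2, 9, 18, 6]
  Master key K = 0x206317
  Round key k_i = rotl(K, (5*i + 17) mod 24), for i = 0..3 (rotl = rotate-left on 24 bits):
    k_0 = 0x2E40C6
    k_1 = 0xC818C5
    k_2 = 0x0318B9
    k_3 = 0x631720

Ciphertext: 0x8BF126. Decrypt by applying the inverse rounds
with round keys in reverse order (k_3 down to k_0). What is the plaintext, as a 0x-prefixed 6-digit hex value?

s_0 = ciphertext = 0x8BF126
s_1 = InvRound(s_0, k_3) = 0x848FAC
s_2 = InvRound(s_1, k_2) = 0x79280A
s_3 = InvRound(s_2, k_1) = 0xE8E157
s_4 = InvRound(s_3, k_0) = 0xA7202F

0xA7202F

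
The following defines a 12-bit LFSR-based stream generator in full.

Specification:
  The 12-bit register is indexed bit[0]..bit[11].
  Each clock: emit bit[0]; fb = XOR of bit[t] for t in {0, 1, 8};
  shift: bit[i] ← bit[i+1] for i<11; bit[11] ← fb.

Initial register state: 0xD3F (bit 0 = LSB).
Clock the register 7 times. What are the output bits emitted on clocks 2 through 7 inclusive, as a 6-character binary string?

111110

reg_0 = 0xD3F
clock 1: out=1, reg = 0xE9F
clock 2: out=1, reg = 0x74F
clock 3: out=1, reg = 0xBA7
clock 4: out=1, reg = 0xDD3
clock 5: out=1, reg = 0xEE9
clock 6: out=1, reg = 0xF74
clock 7: out=0, reg = 0xFBA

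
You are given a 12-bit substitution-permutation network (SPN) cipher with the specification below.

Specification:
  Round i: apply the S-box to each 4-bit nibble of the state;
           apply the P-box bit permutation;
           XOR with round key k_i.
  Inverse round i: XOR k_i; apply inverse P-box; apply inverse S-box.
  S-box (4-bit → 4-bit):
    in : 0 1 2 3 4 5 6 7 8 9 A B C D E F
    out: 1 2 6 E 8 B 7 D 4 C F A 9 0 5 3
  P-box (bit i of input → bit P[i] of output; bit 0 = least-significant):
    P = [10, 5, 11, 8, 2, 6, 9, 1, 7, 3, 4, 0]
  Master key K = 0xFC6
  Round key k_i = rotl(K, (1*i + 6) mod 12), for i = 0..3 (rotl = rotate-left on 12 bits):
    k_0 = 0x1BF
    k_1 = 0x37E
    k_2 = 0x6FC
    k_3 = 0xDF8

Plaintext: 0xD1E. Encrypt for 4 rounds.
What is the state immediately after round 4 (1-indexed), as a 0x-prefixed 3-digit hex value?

s_0 = plaintext = 0xD1E
s_1 = Round(s_0, k_0) = 0xDFF
s_2 = Round(s_1, k_1) = 0x71A
s_3 = Round(s_2, k_2) = 0xB0D
s_4 = Round(s_3, k_3) = 0xDF5

0xDF5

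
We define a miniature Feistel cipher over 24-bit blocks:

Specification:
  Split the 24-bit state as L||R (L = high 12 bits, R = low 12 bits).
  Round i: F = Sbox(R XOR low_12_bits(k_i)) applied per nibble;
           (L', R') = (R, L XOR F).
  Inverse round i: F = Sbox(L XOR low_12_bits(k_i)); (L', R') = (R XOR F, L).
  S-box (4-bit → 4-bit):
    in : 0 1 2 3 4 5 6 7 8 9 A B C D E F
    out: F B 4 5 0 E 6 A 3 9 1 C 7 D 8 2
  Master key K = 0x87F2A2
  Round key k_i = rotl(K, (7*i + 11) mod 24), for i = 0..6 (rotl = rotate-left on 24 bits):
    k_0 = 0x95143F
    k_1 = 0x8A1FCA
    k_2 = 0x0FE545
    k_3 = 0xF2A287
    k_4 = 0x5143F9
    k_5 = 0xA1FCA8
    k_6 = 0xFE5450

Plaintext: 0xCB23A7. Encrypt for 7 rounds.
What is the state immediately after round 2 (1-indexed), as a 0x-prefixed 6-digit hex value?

0x621A2B

s_0 = plaintext = 0xCB23A7
s_1 = Round(s_0, k_0) = 0x3A7621
s_2 = Round(s_1, k_1) = 0x621A2B
s_3 = Round(s_2, k_2) = 0xA2B449
s_4 = Round(s_3, k_3) = 0x449C53
s_5 = Round(s_4, k_4) = 0xC53658
s_6 = Round(s_5, k_5) = 0x658D7C
s_7 = Round(s_6, k_6) = 0xD7CF1F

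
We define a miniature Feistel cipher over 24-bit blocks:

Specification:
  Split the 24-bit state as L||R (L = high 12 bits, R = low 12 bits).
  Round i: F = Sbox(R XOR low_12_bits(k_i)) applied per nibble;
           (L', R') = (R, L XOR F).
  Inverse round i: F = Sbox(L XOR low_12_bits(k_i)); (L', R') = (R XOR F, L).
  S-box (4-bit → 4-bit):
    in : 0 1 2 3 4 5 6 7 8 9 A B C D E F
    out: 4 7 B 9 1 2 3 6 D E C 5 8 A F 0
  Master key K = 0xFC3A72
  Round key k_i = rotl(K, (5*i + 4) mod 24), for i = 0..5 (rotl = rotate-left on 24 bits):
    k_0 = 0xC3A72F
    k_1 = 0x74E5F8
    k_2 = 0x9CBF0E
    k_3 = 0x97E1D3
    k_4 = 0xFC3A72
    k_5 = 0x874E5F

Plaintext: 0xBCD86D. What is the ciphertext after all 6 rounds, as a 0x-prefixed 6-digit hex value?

s_0 = plaintext = 0xBCD86D
s_1 = Round(s_0, k_0) = 0x86DBD6
s_2 = Round(s_1, k_1) = 0xBD67D2
s_3 = Round(s_2, k_2) = 0x7D267E
s_4 = Round(s_3, k_3) = 0x67E118
s_5 = Round(s_4, k_4) = 0x118342
s_6 = Round(s_5, k_5) = 0x342B62

0x342B62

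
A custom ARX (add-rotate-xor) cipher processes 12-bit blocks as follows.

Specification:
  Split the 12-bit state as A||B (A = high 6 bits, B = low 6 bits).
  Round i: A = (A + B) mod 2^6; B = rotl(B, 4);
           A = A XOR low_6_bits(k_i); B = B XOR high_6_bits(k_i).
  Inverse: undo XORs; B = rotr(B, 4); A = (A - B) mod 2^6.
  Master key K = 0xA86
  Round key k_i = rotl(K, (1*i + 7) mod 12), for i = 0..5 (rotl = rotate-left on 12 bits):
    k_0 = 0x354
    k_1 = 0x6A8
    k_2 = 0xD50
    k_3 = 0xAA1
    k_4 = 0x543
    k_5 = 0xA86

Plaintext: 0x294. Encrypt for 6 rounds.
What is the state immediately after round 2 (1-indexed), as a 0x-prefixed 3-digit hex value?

s_0 = plaintext = 0x294
s_1 = Round(s_0, k_0) = 0x288
s_2 = Round(s_1, k_1) = 0xE98
s_3 = Round(s_2, k_2) = 0x0B3
s_4 = Round(s_3, k_3) = 0x516
s_5 = Round(s_4, k_4) = 0xA70
s_6 = Round(s_5, k_5) = 0x7E6

0xE98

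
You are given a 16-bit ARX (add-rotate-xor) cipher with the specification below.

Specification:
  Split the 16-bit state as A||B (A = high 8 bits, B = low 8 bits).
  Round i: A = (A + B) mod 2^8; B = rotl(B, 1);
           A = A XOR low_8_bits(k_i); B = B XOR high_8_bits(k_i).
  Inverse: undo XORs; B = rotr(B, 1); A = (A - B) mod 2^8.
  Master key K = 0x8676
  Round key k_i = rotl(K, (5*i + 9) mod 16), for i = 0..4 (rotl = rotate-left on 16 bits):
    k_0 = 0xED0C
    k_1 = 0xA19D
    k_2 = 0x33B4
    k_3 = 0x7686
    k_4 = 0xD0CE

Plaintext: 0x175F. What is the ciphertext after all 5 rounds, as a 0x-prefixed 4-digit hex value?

0x7CC8

s_0 = plaintext = 0x175F
s_1 = Round(s_0, k_0) = 0x7A53
s_2 = Round(s_1, k_1) = 0x5007
s_3 = Round(s_2, k_2) = 0xE33D
s_4 = Round(s_3, k_3) = 0xA60C
s_5 = Round(s_4, k_4) = 0x7CC8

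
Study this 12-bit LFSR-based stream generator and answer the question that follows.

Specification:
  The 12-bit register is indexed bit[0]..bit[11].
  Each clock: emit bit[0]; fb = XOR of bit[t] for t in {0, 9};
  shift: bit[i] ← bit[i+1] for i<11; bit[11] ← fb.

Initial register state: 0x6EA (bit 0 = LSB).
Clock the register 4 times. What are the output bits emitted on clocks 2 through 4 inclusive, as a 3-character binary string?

101

reg_0 = 0x6EA
clock 1: out=0, reg = 0xB75
clock 2: out=1, reg = 0x5BA
clock 3: out=0, reg = 0x2DD
clock 4: out=1, reg = 0x16E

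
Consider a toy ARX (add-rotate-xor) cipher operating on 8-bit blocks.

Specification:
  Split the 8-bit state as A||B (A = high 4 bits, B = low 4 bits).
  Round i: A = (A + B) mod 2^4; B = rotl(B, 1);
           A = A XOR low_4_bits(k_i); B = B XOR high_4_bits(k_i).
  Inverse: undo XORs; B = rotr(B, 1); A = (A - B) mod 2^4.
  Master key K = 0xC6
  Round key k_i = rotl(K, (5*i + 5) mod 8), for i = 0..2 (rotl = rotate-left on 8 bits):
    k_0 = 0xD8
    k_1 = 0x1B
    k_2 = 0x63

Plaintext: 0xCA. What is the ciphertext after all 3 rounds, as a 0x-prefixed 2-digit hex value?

0xE6

s_0 = plaintext = 0xCA
s_1 = Round(s_0, k_0) = 0xE8
s_2 = Round(s_1, k_1) = 0xD0
s_3 = Round(s_2, k_2) = 0xE6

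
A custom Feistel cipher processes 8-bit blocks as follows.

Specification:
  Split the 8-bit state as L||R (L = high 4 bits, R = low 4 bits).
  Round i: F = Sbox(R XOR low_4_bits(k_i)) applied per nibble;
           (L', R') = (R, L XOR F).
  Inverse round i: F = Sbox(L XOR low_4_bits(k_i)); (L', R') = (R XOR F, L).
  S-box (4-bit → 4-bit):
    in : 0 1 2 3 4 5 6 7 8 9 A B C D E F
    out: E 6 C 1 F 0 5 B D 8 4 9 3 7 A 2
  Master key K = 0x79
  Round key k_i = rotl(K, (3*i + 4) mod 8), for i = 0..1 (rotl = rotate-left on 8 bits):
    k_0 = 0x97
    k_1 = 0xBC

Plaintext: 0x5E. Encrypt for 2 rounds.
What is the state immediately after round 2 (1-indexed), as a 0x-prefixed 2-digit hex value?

s_0 = plaintext = 0x5E
s_1 = Round(s_0, k_0) = 0xED
s_2 = Round(s_1, k_1) = 0xD8

0xD8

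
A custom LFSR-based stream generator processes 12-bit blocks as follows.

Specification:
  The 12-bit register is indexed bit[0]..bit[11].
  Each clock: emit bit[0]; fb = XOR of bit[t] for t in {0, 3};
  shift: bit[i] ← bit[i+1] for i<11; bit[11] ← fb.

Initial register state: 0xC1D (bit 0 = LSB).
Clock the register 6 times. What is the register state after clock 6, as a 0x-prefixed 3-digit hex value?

reg_0 = 0xC1D
clock 1: out=1, reg = 0x60E
clock 2: out=0, reg = 0xB07
clock 3: out=1, reg = 0xD83
clock 4: out=1, reg = 0xEC1
clock 5: out=1, reg = 0xF60
clock 6: out=0, reg = 0x7B0

0x7B0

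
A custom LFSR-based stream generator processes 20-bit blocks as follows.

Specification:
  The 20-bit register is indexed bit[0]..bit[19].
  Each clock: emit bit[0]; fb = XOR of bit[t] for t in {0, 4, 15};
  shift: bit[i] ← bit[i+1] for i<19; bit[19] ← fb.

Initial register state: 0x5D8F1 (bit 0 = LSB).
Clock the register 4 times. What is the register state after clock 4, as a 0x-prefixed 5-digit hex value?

0x55D8F

reg_0 = 0x5D8F1
clock 1: out=1, reg = 0xAEC78
clock 2: out=0, reg = 0x5763C
clock 3: out=0, reg = 0xABB1E
clock 4: out=0, reg = 0x55D8F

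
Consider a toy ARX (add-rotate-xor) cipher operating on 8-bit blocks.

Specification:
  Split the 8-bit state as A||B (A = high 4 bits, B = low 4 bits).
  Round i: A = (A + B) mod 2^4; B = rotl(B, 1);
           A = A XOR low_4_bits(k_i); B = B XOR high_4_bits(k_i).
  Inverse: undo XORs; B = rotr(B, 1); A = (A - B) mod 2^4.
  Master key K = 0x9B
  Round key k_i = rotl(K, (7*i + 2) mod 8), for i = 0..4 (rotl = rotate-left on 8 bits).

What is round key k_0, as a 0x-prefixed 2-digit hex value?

0x6E

K = 0x9B
k_0 = rotl(K, (7*0+2) mod 8) = rotl(K, 2) = 0x6E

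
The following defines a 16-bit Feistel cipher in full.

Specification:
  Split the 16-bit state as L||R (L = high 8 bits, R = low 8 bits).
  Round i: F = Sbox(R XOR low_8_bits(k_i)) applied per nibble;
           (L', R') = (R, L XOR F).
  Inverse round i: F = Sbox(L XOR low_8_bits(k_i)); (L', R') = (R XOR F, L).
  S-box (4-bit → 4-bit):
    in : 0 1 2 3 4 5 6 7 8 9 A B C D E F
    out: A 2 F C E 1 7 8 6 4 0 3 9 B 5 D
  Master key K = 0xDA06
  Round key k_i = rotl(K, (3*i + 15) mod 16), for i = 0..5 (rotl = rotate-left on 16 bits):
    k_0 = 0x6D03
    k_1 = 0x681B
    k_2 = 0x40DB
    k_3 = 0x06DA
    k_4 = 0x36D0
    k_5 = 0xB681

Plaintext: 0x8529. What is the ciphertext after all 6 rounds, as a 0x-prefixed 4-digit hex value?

0x33FB

s_0 = plaintext = 0x8529
s_1 = Round(s_0, k_0) = 0x2975
s_2 = Round(s_1, k_1) = 0x755C
s_3 = Round(s_2, k_2) = 0x5C1D
s_4 = Round(s_3, k_3) = 0x1DC4
s_5 = Round(s_4, k_4) = 0xC433
s_6 = Round(s_5, k_5) = 0x33FB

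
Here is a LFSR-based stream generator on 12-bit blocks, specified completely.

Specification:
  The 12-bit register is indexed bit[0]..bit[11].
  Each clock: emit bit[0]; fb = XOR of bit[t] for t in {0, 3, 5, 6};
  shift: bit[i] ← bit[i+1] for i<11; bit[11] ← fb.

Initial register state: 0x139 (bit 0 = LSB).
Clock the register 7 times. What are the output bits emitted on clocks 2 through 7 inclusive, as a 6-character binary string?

001110

reg_0 = 0x139
clock 1: out=1, reg = 0x89C
clock 2: out=0, reg = 0xC4E
clock 3: out=0, reg = 0x627
clock 4: out=1, reg = 0x313
clock 5: out=1, reg = 0x989
clock 6: out=1, reg = 0x4C4
clock 7: out=0, reg = 0xA62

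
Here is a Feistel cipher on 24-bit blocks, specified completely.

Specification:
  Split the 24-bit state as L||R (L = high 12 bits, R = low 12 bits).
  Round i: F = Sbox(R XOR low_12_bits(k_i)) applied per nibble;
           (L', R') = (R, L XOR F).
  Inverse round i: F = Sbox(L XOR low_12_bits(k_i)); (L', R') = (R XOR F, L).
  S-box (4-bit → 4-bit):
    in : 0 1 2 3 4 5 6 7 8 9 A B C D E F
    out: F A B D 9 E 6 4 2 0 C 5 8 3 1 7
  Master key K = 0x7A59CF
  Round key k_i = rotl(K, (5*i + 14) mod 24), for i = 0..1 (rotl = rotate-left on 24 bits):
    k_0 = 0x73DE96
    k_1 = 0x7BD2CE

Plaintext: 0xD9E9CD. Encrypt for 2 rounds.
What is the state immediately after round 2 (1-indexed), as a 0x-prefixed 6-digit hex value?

s_0 = plaintext = 0xD9E9CD
s_1 = Round(s_0, k_0) = 0x9CD97B
s_2 = Round(s_1, k_1) = 0x97BC93

0x97BC93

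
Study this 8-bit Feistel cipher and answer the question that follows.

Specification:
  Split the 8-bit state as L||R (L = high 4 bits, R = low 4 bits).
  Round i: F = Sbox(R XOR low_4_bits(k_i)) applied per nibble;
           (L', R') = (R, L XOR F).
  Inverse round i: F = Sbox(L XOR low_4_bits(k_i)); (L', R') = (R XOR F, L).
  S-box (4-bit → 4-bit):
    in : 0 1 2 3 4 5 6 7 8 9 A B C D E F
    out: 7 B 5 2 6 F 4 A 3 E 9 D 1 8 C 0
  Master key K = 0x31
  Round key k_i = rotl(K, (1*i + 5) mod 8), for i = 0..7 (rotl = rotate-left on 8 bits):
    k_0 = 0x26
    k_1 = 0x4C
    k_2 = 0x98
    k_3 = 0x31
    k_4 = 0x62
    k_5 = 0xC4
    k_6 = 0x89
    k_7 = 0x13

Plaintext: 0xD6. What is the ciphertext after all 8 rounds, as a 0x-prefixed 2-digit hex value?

0x4E

s_0 = plaintext = 0xD6
s_1 = Round(s_0, k_0) = 0x6A
s_2 = Round(s_1, k_1) = 0xA2
s_3 = Round(s_2, k_2) = 0x23
s_4 = Round(s_3, k_3) = 0x37
s_5 = Round(s_4, k_4) = 0x7C
s_6 = Round(s_5, k_5) = 0xC4
s_7 = Round(s_6, k_6) = 0x44
s_8 = Round(s_7, k_7) = 0x4E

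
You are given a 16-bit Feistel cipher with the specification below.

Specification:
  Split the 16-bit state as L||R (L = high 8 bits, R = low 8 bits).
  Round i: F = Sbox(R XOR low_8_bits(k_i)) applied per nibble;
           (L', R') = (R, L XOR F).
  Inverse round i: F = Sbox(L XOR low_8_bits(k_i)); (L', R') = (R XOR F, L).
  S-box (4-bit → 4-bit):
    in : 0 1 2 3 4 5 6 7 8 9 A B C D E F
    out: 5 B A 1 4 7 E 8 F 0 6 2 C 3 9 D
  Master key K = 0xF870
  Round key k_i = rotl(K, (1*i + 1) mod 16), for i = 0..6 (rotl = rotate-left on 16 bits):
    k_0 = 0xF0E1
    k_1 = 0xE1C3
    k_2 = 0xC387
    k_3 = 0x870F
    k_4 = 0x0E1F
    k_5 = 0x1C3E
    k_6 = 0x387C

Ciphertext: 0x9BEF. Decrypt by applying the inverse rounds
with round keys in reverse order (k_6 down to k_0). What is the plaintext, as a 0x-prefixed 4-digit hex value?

s_0 = ciphertext = 0x9BEF
s_1 = InvRound(s_0, k_6) = 0x779B
s_2 = InvRound(s_1, k_5) = 0xDB77
s_3 = InvRound(s_2, k_4) = 0xB3DB
s_4 = InvRound(s_3, k_3) = 0xF7B3
s_5 = InvRound(s_4, k_2) = 0x36F7
s_6 = InvRound(s_5, k_1) = 0x2036
s_7 = InvRound(s_6, k_0) = 0xFD20

0xFD20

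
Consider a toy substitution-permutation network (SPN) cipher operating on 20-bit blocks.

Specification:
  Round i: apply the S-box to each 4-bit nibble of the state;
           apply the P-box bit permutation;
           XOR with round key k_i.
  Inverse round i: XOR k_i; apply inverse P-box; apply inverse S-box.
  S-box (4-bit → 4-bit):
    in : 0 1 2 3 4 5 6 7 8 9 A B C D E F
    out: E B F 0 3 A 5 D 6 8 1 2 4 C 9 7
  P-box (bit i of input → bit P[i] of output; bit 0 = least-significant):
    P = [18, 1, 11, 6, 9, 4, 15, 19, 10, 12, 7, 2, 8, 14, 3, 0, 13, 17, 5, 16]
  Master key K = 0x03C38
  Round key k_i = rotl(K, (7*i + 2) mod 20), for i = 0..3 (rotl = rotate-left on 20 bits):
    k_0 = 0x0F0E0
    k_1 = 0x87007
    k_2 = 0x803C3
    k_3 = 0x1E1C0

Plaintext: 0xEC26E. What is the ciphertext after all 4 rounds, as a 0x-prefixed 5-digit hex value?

0xB1551

s_0 = plaintext = 0xEC26E
s_1 = Round(s_0, k_0) = 0x5462C
s_2 = Round(s_1, k_1) = 0x3BF97
s_3 = Round(s_2, k_2) = 0x45F03
s_4 = Round(s_3, k_3) = 0xB1551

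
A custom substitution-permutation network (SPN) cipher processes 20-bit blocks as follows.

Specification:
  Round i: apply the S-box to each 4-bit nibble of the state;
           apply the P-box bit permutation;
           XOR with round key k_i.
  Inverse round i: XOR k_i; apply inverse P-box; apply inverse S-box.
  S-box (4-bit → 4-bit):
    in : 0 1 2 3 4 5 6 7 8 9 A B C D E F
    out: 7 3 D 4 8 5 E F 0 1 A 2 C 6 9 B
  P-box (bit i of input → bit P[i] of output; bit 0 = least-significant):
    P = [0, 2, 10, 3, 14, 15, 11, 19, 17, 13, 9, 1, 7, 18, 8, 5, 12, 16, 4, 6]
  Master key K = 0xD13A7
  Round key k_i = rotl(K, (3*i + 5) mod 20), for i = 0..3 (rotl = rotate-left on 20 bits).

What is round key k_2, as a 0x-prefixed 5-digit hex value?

K = 0xD13A7
k_0 = rotl(K, (3*0+5) mod 20) = rotl(K, 5) = 0x274FA
k_1 = rotl(K, (3*1+5) mod 20) = rotl(K, 8) = 0x3A7D1
k_2 = rotl(K, (3*2+5) mod 20) = rotl(K, 11) = 0xD3E89

0xD3E89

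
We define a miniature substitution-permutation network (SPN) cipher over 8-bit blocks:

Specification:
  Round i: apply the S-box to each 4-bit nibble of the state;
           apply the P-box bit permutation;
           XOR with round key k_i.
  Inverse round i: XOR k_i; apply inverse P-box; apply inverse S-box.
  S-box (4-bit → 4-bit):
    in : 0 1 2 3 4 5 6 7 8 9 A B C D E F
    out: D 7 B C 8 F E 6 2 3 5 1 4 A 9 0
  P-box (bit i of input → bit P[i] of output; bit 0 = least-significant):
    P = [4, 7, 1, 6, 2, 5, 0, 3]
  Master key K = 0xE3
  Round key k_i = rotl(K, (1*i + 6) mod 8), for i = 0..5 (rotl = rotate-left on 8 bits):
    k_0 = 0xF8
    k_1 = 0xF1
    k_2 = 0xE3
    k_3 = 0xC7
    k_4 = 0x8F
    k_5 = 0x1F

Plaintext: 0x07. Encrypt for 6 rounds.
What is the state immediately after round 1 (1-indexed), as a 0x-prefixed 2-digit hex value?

s_0 = plaintext = 0x07
s_1 = Round(s_0, k_0) = 0x77
s_2 = Round(s_1, k_1) = 0x52
s_3 = Round(s_2, k_2) = 0x1E
s_4 = Round(s_3, k_3) = 0xB2
s_5 = Round(s_4, k_4) = 0x5B
s_6 = Round(s_5, k_5) = 0x22

0x77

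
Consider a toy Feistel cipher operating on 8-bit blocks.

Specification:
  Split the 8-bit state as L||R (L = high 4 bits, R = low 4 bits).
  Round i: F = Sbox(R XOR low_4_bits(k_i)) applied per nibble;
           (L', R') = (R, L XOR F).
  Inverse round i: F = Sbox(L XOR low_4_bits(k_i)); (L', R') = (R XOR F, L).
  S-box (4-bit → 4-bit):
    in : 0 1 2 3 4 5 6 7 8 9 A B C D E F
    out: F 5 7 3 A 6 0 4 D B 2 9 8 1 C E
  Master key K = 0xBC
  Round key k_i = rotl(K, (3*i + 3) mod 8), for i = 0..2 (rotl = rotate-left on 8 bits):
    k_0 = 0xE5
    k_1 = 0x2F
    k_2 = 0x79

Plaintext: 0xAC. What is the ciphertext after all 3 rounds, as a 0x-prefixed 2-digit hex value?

s_0 = plaintext = 0xAC
s_1 = Round(s_0, k_0) = 0xC1
s_2 = Round(s_1, k_1) = 0x10
s_3 = Round(s_2, k_2) = 0x0A

0x0A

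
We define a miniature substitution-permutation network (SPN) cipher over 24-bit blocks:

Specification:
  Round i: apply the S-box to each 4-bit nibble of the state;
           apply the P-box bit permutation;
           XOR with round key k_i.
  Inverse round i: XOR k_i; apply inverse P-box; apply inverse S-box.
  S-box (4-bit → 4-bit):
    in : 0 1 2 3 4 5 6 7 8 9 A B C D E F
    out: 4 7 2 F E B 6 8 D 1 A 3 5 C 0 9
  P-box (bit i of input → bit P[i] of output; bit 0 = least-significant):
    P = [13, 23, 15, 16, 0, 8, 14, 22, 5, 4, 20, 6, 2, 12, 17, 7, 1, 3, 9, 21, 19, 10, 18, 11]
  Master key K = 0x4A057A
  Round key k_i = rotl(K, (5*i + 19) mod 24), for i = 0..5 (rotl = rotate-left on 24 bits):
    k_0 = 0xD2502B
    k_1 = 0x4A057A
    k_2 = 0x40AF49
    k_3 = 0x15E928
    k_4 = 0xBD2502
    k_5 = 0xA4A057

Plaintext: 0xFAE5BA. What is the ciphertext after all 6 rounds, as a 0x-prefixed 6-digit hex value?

0x74376F

s_0 = plaintext = 0xFAE5BA
s_1 = Round(s_0, k_0) = 0x7B5952
s_2 = Round(s_1, k_1) = 0x8A1CD5
s_3 = Round(s_2, k_2) = 0xBFD765
s_4 = Round(s_3, k_3) = 0xBE8CEA
s_5 = Round(s_4, k_4) = 0x2621A6
s_6 = Round(s_5, k_5) = 0x74376F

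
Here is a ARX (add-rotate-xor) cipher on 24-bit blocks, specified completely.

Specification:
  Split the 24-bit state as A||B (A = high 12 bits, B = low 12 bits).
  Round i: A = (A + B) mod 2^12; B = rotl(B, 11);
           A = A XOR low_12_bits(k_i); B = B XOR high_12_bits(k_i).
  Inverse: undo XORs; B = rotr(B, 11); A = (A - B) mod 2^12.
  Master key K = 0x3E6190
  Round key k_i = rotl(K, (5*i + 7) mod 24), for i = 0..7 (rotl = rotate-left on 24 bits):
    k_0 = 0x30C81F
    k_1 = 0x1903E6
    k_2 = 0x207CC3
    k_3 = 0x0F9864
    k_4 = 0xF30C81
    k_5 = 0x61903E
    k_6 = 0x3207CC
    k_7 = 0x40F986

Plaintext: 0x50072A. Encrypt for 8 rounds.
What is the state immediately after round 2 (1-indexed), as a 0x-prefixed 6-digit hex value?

0x7289DC

s_0 = plaintext = 0x50072A
s_1 = Round(s_0, k_0) = 0x435099
s_2 = Round(s_1, k_1) = 0x7289DC
s_3 = Round(s_2, k_2) = 0xDC76E9
s_4 = Round(s_3, k_3) = 0xCD4B8D
s_5 = Round(s_4, k_4) = 0x4E02F6
s_6 = Round(s_5, k_5) = 0x7E8762
s_7 = Round(s_6, k_6) = 0x886091
s_8 = Round(s_7, k_7) = 0x091C47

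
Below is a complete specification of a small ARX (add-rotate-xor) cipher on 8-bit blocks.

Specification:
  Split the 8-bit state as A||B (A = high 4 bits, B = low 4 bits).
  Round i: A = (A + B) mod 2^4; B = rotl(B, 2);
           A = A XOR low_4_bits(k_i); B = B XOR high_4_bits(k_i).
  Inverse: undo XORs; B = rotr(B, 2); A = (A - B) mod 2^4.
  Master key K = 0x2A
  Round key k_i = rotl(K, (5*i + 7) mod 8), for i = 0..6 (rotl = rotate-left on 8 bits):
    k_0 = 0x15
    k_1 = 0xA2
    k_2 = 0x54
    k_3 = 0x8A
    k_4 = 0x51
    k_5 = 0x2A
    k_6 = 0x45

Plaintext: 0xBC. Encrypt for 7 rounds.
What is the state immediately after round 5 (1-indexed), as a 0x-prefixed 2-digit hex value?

0x3A

s_0 = plaintext = 0xBC
s_1 = Round(s_0, k_0) = 0x22
s_2 = Round(s_1, k_1) = 0x62
s_3 = Round(s_2, k_2) = 0xCD
s_4 = Round(s_3, k_3) = 0x3F
s_5 = Round(s_4, k_4) = 0x3A
s_6 = Round(s_5, k_5) = 0x78
s_7 = Round(s_6, k_6) = 0xA6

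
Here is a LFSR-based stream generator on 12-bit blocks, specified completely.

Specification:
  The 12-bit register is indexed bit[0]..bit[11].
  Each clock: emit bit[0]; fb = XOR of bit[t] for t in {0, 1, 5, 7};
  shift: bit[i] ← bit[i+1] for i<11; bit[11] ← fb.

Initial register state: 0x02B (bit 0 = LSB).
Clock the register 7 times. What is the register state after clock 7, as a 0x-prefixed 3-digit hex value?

reg_0 = 0x02B
clock 1: out=1, reg = 0x815
clock 2: out=1, reg = 0xC0A
clock 3: out=0, reg = 0xE05
clock 4: out=1, reg = 0xF02
clock 5: out=0, reg = 0xF81
clock 6: out=1, reg = 0x7C0
clock 7: out=0, reg = 0xBE0

0xBE0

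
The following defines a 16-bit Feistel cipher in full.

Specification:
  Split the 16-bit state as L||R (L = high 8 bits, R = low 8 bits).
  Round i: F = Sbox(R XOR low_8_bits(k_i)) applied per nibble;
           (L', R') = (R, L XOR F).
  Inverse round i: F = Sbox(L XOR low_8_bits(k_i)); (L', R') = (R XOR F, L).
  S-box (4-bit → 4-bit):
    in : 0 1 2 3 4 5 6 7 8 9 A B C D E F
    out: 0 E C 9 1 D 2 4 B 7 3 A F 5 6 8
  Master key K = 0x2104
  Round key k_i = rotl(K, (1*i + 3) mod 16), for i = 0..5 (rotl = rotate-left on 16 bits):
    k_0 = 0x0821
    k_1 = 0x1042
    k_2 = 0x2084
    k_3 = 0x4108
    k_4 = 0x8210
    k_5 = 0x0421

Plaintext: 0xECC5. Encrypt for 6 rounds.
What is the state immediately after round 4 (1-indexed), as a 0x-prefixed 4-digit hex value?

0x2AF1

s_0 = plaintext = 0xECC5
s_1 = Round(s_0, k_0) = 0xC58D
s_2 = Round(s_1, k_1) = 0x8D3D
s_3 = Round(s_2, k_2) = 0x3D2A
s_4 = Round(s_3, k_3) = 0x2AF1
s_5 = Round(s_4, k_4) = 0xF144
s_6 = Round(s_5, k_5) = 0x44DC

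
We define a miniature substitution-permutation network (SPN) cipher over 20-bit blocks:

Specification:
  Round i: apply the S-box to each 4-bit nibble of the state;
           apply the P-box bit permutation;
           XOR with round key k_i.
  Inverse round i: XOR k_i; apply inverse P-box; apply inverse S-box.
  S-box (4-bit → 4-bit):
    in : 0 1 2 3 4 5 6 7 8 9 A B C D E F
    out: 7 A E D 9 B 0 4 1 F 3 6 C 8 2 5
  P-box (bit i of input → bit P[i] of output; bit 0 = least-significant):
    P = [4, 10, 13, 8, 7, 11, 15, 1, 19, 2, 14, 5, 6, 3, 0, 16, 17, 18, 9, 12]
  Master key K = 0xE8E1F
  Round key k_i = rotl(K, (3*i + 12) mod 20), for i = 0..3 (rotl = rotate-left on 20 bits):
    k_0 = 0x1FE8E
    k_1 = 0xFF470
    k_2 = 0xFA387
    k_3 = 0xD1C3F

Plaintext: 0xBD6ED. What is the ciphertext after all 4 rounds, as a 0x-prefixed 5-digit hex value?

s_0 = plaintext = 0xBD6ED
s_1 = Round(s_0, k_0) = 0x4F58E
s_2 = Round(s_1, k_1) = 0x5E095
s_3 = Round(s_2, k_2) = 0x17E19
s_4 = Round(s_3, k_3) = 0x92128

0x92128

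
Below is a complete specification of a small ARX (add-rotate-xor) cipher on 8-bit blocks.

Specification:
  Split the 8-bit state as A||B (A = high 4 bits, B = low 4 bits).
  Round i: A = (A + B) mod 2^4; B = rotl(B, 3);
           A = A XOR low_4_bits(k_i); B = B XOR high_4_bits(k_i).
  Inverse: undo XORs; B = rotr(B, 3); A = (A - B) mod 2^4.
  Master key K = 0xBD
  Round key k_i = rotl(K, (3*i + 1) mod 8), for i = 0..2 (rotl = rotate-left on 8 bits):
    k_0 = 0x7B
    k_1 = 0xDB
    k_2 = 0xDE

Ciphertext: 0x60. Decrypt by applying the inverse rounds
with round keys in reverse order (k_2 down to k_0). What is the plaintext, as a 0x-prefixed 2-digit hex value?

s_0 = ciphertext = 0x60
s_1 = InvRound(s_0, k_2) = 0xDB
s_2 = InvRound(s_1, k_1) = 0xAC
s_3 = InvRound(s_2, k_0) = 0xA7

0xA7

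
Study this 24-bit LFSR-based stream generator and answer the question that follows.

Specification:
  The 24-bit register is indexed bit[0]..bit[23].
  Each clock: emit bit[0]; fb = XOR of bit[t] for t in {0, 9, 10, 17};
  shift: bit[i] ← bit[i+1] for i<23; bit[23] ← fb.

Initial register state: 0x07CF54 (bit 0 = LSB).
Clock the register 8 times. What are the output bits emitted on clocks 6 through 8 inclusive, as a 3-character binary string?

reg_0 = 0x07CF54
clock 1: out=0, reg = 0x83E7AA
clock 2: out=0, reg = 0xC1F3D5
clock 3: out=1, reg = 0x60F9EA
clock 4: out=0, reg = 0x307CF5
clock 5: out=1, reg = 0x183E7A
clock 6: out=0, reg = 0x0C1F3D
clock 7: out=1, reg = 0x860F9E
clock 8: out=0, reg = 0xC307CF

010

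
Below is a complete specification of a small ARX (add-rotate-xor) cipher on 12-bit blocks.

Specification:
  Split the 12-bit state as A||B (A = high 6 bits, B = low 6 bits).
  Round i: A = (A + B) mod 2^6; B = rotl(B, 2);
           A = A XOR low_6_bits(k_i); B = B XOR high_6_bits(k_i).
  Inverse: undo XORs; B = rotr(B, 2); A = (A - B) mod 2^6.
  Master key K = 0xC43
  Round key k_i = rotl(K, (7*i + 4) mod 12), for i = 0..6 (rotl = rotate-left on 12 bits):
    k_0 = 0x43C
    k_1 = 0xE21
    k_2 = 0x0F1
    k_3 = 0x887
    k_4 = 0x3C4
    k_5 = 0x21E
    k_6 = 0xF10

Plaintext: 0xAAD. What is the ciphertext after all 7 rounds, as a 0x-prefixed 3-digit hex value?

s_0 = plaintext = 0xAAD
s_1 = Round(s_0, k_0) = 0xAE6
s_2 = Round(s_1, k_1) = 0xC22
s_3 = Round(s_2, k_2) = 0x8C9
s_4 = Round(s_3, k_3) = 0xAC6
s_5 = Round(s_4, k_4) = 0xD57
s_6 = Round(s_5, k_5) = 0x495
s_7 = Round(s_6, k_6) = 0xDE9

0xDE9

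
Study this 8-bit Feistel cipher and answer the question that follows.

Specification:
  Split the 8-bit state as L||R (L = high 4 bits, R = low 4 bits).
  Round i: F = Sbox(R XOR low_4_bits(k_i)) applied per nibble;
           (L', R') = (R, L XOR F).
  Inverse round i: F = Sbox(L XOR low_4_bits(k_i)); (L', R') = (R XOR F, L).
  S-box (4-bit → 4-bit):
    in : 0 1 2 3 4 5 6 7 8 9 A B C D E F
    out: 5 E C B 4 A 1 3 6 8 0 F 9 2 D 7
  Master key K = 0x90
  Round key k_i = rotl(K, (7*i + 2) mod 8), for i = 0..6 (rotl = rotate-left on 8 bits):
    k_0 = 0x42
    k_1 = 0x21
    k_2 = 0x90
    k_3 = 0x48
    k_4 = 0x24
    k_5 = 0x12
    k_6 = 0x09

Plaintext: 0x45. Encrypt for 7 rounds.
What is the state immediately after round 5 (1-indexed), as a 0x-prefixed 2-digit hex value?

s_0 = plaintext = 0x45
s_1 = Round(s_0, k_0) = 0x57
s_2 = Round(s_1, k_1) = 0x74
s_3 = Round(s_2, k_2) = 0x43
s_4 = Round(s_3, k_3) = 0x3B
s_5 = Round(s_4, k_4) = 0xB4
s_6 = Round(s_5, k_5) = 0x4A
s_7 = Round(s_6, k_6) = 0xAF

0xB4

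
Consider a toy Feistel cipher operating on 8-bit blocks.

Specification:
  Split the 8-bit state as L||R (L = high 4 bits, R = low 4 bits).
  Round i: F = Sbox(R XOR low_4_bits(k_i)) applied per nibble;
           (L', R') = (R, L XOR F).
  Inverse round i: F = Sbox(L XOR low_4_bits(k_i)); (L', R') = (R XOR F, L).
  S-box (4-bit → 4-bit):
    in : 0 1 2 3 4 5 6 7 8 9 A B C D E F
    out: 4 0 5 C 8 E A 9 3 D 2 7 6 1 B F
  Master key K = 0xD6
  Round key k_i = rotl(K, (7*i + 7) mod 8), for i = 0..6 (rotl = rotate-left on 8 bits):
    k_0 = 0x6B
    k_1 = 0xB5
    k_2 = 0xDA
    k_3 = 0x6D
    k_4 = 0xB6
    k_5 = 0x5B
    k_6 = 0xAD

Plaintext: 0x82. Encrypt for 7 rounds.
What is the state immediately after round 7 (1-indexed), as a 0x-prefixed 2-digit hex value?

0x2B

s_0 = plaintext = 0x82
s_1 = Round(s_0, k_0) = 0x25
s_2 = Round(s_1, k_1) = 0x56
s_3 = Round(s_2, k_2) = 0x63
s_4 = Round(s_3, k_3) = 0x3D
s_5 = Round(s_4, k_4) = 0xD4
s_6 = Round(s_5, k_5) = 0x42
s_7 = Round(s_6, k_6) = 0x2B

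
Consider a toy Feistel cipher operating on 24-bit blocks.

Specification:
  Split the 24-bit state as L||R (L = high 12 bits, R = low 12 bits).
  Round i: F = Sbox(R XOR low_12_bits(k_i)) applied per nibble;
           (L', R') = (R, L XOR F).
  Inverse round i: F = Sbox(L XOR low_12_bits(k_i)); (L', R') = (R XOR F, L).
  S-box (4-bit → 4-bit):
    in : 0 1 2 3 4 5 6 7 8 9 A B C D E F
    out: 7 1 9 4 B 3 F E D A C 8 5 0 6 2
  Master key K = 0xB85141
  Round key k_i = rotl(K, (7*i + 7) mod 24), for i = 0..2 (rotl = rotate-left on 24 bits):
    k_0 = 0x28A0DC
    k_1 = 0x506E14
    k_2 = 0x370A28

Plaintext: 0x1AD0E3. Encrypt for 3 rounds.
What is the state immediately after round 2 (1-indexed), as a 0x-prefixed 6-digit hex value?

0x6EFDCB

s_0 = plaintext = 0x1AD0E3
s_1 = Round(s_0, k_0) = 0x0E36EF
s_2 = Round(s_1, k_1) = 0x6EFDCB
s_3 = Round(s_2, k_2) = 0xDCB88B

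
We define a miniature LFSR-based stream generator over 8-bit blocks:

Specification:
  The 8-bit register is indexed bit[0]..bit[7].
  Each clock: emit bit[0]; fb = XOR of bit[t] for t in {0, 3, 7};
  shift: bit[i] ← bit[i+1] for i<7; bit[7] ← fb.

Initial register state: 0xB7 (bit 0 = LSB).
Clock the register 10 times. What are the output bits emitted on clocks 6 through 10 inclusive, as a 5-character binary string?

10100

reg_0 = 0xB7
clock 1: out=1, reg = 0x5B
clock 2: out=1, reg = 0x2D
clock 3: out=1, reg = 0x16
clock 4: out=0, reg = 0x0B
clock 5: out=1, reg = 0x05
clock 6: out=1, reg = 0x82
clock 7: out=0, reg = 0xC1
clock 8: out=1, reg = 0x60
clock 9: out=0, reg = 0x30
clock 10: out=0, reg = 0x18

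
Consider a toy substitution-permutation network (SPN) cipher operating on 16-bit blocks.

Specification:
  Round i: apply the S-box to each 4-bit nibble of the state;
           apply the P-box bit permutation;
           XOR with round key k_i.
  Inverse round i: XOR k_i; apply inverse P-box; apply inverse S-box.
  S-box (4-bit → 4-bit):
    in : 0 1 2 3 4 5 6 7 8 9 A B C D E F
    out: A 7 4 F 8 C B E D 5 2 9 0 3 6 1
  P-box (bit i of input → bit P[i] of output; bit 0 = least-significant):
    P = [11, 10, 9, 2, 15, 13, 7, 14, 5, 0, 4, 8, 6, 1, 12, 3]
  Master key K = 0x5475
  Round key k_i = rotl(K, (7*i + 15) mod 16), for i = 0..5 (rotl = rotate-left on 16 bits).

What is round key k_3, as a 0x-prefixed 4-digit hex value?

K = 0x5475
k_0 = rotl(K, (7*0+15) mod 16) = rotl(K, 15) = 0xAA3A
k_1 = rotl(K, (7*1+15) mod 16) = rotl(K, 6) = 0x1D55
k_2 = rotl(K, (7*2+15) mod 16) = rotl(K, 13) = 0xAA8E
k_3 = rotl(K, (7*3+15) mod 16) = rotl(K, 4) = 0x4755

0x4755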